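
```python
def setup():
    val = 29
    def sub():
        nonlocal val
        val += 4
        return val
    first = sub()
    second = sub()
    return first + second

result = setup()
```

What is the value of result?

Step 1: val starts at 29.
Step 2: First call: val = 29 + 4 = 33, returns 33.
Step 3: Second call: val = 33 + 4 = 37, returns 37.
Step 4: result = 33 + 37 = 70

The answer is 70.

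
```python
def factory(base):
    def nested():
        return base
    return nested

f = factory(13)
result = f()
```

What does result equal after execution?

Step 1: factory(13) creates closure capturing base = 13.
Step 2: f() returns the captured base = 13.
Step 3: result = 13

The answer is 13.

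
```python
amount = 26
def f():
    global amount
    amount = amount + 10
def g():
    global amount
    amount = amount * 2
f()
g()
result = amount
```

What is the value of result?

Step 1: amount = 26.
Step 2: f() adds 10: amount = 26 + 10 = 36.
Step 3: g() doubles: amount = 36 * 2 = 72.
Step 4: result = 72

The answer is 72.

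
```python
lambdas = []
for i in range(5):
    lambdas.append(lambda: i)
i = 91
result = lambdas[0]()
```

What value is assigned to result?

Step 1: Lambdas capture the variable i by reference, not by value.
Step 2: After the loop, i is reassigned to 91.
Step 3: lambdas[0]() looks up the current i = 91. result = 91

The answer is 91.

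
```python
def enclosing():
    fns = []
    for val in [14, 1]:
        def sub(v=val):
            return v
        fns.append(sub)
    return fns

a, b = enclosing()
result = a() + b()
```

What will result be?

Step 1: Default argument v=val captures val at each iteration.
Step 2: a() returns 14 (captured at first iteration), b() returns 1 (captured at second).
Step 3: result = 14 + 1 = 15

The answer is 15.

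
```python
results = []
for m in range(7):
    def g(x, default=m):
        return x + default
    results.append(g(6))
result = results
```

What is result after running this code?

Step 1: Default argument default=m is evaluated at function definition time.
Step 2: Each iteration creates g with default = current m value.
Step 3: g(6) returns 6 + default. results = [6, 7, 8, 9, 10, 11, 12]

The answer is [6, 7, 8, 9, 10, 11, 12].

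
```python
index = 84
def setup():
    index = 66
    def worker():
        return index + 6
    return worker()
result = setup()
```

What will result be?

Step 1: setup() shadows global index with index = 66.
Step 2: worker() finds index = 66 in enclosing scope, computes 66 + 6 = 72.
Step 3: result = 72

The answer is 72.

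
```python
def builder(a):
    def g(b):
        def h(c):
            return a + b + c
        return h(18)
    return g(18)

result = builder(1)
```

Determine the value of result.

Step 1: a = 1, b = 18, c = 18 across three nested scopes.
Step 2: h() accesses all three via LEGB rule.
Step 3: result = 1 + 18 + 18 = 37

The answer is 37.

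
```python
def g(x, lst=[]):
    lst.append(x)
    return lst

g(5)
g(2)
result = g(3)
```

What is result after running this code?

Step 1: Mutable default argument gotcha! The list [] is created once.
Step 2: Each call appends to the SAME list: [5], [5, 2], [5, 2, 3].
Step 3: result = [5, 2, 3]

The answer is [5, 2, 3].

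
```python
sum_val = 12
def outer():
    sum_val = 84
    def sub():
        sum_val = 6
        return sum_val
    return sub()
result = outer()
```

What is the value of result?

Step 1: Three scopes define sum_val: global (12), outer (84), sub (6).
Step 2: sub() has its own local sum_val = 6, which shadows both enclosing and global.
Step 3: result = 6 (local wins in LEGB)

The answer is 6.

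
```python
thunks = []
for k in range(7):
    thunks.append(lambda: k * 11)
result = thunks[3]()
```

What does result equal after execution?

Step 1: All lambdas reference the same variable k (late binding).
Step 2: After the loop, k = 6. Every lambda returns k * 11.
Step 3: thunks[3]() = 6 * 11 = 66

The answer is 66.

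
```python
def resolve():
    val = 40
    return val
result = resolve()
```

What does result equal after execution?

Step 1: resolve() defines val = 40 in its local scope.
Step 2: return val finds the local variable val = 40.
Step 3: result = 40

The answer is 40.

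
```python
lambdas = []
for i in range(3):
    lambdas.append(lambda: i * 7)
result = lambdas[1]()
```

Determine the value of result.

Step 1: All lambdas reference the same variable i (late binding).
Step 2: After the loop, i = 2. Every lambda returns i * 7.
Step 3: lambdas[1]() = 2 * 7 = 14

The answer is 14.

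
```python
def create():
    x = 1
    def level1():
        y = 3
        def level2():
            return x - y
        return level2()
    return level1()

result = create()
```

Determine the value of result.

Step 1: x = 1 in create. y = 3 in level1.
Step 2: level2() reads x = 1 and y = 3 from enclosing scopes.
Step 3: result = 1 - 3 = -2

The answer is -2.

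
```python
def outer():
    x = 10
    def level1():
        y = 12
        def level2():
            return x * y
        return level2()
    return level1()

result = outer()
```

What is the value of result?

Step 1: x = 10 in outer. y = 12 in level1.
Step 2: level2() reads x = 10 and y = 12 from enclosing scopes.
Step 3: result = 10 * 12 = 120

The answer is 120.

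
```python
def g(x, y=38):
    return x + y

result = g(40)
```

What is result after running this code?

Step 1: g(40) uses default y = 38.
Step 2: Returns 40 + 38 = 78.
Step 3: result = 78

The answer is 78.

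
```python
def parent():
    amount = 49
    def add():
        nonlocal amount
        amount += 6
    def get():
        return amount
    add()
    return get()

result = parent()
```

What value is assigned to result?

Step 1: amount = 49. add() modifies it via nonlocal, get() reads it.
Step 2: add() makes amount = 49 + 6 = 55.
Step 3: get() returns 55. result = 55

The answer is 55.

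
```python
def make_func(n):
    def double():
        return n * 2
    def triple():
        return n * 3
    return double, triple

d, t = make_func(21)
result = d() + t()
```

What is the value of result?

Step 1: Both closures capture the same n = 21.
Step 2: d() = 21 * 2 = 42, t() = 21 * 3 = 63.
Step 3: result = 42 + 63 = 105

The answer is 105.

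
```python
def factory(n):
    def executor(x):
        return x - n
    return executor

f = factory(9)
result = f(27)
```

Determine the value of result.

Step 1: factory(9) creates a closure capturing n = 9.
Step 2: f(27) computes 27 - 9 = 18.
Step 3: result = 18

The answer is 18.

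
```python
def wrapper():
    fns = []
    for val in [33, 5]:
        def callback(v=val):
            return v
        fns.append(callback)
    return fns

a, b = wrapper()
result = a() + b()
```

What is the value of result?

Step 1: Default argument v=val captures val at each iteration.
Step 2: a() returns 33 (captured at first iteration), b() returns 5 (captured at second).
Step 3: result = 33 + 5 = 38

The answer is 38.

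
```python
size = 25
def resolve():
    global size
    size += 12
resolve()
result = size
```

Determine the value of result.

Step 1: size = 25 globally.
Step 2: resolve() modifies global size: size += 12 = 37.
Step 3: result = 37

The answer is 37.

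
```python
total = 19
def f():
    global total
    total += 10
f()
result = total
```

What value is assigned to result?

Step 1: total = 19 globally.
Step 2: f() modifies global total: total += 10 = 29.
Step 3: result = 29

The answer is 29.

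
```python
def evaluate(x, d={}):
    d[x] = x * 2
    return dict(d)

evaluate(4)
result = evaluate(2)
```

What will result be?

Step 1: Mutable default dict is shared across calls.
Step 2: First call adds 4: 8. Second call adds 2: 4.
Step 3: result = {4: 8, 2: 4}

The answer is {4: 8, 2: 4}.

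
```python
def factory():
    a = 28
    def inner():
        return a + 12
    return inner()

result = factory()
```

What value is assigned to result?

Step 1: factory() defines a = 28.
Step 2: inner() reads a = 28 from enclosing scope, returns 28 + 12 = 40.
Step 3: result = 40

The answer is 40.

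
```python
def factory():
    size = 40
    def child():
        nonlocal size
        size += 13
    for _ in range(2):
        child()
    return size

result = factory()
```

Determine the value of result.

Step 1: size = 40.
Step 2: child() is called 2 times in a loop, each adding 13 via nonlocal.
Step 3: size = 40 + 13 * 2 = 66

The answer is 66.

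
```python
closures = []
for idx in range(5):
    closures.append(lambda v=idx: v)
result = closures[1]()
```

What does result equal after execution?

Step 1: Default argument v=idx captures idx's value at each iteration.
Step 2: closures[1] captured v = 1 when idx was 1.
Step 3: result = 1

The answer is 1.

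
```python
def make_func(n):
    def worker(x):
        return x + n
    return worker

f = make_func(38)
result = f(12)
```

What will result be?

Step 1: make_func(38) creates a closure that captures n = 38.
Step 2: f(12) calls the closure with x = 12, returning 12 + 38 = 50.
Step 3: result = 50

The answer is 50.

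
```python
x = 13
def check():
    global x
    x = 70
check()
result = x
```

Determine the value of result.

Step 1: x = 13 globally.
Step 2: check() declares global x and sets it to 70.
Step 3: After check(), global x = 70. result = 70

The answer is 70.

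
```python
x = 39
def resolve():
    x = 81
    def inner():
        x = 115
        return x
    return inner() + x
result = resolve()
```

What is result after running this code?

Step 1: resolve() has local x = 81. inner() has local x = 115.
Step 2: inner() returns its local x = 115.
Step 3: resolve() returns 115 + its own x (81) = 196

The answer is 196.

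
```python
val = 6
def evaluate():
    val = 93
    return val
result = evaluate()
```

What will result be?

Step 1: Global val = 6.
Step 2: evaluate() creates local val = 93, shadowing the global.
Step 3: Returns local val = 93. result = 93

The answer is 93.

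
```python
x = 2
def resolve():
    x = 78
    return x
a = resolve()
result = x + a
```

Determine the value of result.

Step 1: Global x = 2. resolve() returns local x = 78.
Step 2: a = 78. Global x still = 2.
Step 3: result = 2 + 78 = 80

The answer is 80.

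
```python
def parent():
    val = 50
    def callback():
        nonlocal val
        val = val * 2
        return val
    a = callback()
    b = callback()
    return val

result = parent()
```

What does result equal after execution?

Step 1: val starts at 50.
Step 2: First callback(): val = 50 * 2 = 100.
Step 3: Second callback(): val = 100 * 2 = 200.
Step 4: result = 200

The answer is 200.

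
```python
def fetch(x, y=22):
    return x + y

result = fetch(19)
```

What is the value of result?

Step 1: fetch(19) uses default y = 22.
Step 2: Returns 19 + 22 = 41.
Step 3: result = 41

The answer is 41.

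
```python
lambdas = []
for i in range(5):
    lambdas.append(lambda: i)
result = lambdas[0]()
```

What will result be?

Step 1: The loop creates 5 lambdas, all referencing the same variable i.
Step 2: After the loop, i = 4 (final value).
Step 3: lambdas[0]() looks up i at call time and finds 4. This is the late binding gotcha. result = 4

The answer is 4.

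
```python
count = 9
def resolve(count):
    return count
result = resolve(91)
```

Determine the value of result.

Step 1: Global count = 9.
Step 2: resolve(91) takes parameter count = 91, which shadows the global.
Step 3: result = 91

The answer is 91.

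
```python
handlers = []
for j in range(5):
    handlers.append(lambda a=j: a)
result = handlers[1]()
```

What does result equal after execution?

Step 1: Default argument a=j captures j's value at each iteration.
Step 2: handlers[1] captured a = 1 when j was 1.
Step 3: result = 1

The answer is 1.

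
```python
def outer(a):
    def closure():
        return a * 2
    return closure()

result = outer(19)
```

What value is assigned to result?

Step 1: outer(19) binds parameter a = 19.
Step 2: closure() accesses a = 19 from enclosing scope.
Step 3: result = 19 * 2 = 38

The answer is 38.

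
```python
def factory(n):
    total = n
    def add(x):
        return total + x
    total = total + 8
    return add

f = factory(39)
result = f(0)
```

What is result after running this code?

Step 1: factory(39) sets total = 39, then total = 39 + 8 = 47.
Step 2: Closures capture by reference, so add sees total = 47.
Step 3: f(0) returns 47 + 0 = 47

The answer is 47.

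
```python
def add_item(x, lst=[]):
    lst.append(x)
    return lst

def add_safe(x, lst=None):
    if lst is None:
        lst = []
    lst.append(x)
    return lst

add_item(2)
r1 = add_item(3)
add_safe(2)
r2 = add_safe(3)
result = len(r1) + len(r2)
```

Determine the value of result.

Step 1: add_item shares mutable default: after 2 calls, lst = [2, 3], len = 2.
Step 2: add_safe creates fresh list each time: r2 = [3], len = 1.
Step 3: result = 2 + 1 = 3

The answer is 3.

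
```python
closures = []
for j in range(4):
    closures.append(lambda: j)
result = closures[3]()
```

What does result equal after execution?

Step 1: The loop creates 4 lambdas, all referencing the same variable j.
Step 2: After the loop, j = 3 (final value).
Step 3: closures[3]() looks up j at call time and finds 3. This is the late binding gotcha. result = 3

The answer is 3.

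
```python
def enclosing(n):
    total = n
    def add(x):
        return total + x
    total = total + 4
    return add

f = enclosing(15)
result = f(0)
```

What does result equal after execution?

Step 1: enclosing(15) sets total = 15, then total = 15 + 4 = 19.
Step 2: Closures capture by reference, so add sees total = 19.
Step 3: f(0) returns 19 + 0 = 19

The answer is 19.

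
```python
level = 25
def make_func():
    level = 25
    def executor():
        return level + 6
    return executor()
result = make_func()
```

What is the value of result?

Step 1: make_func() shadows global level with level = 25.
Step 2: executor() finds level = 25 in enclosing scope, computes 25 + 6 = 31.
Step 3: result = 31

The answer is 31.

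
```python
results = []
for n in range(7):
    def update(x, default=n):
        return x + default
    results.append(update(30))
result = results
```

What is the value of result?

Step 1: Default argument default=n is evaluated at function definition time.
Step 2: Each iteration creates update with default = current n value.
Step 3: update(30) returns 30 + default. results = [30, 31, 32, 33, 34, 35, 36]

The answer is [30, 31, 32, 33, 34, 35, 36].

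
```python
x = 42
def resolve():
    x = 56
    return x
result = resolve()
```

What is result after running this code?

Step 1: Global x = 42.
Step 2: resolve() creates local x = 56, shadowing the global.
Step 3: Returns local x = 56. result = 56

The answer is 56.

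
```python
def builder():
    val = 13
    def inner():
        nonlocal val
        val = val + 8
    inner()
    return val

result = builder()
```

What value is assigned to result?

Step 1: builder() sets val = 13.
Step 2: inner() uses nonlocal to modify val in builder's scope: val = 13 + 8 = 21.
Step 3: builder() returns the modified val = 21

The answer is 21.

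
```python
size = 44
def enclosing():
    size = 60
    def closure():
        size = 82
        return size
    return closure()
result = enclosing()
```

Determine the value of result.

Step 1: Three scopes define size: global (44), enclosing (60), closure (82).
Step 2: closure() has its own local size = 82, which shadows both enclosing and global.
Step 3: result = 82 (local wins in LEGB)

The answer is 82.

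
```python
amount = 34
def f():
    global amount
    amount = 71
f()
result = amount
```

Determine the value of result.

Step 1: amount = 34 globally.
Step 2: f() declares global amount and sets it to 71.
Step 3: After f(), global amount = 71. result = 71

The answer is 71.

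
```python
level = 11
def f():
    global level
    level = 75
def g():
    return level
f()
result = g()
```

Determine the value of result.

Step 1: level = 11.
Step 2: f() sets global level = 75.
Step 3: g() reads global level = 75. result = 75

The answer is 75.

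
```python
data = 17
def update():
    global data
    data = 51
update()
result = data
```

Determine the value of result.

Step 1: data = 17 globally.
Step 2: update() declares global data and sets it to 51.
Step 3: After update(), global data = 51. result = 51

The answer is 51.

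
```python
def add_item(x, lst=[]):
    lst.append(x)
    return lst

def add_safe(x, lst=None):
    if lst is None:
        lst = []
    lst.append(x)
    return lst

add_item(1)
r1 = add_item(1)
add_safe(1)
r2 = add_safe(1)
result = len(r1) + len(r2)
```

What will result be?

Step 1: add_item shares mutable default: after 2 calls, lst = [1, 1], len = 2.
Step 2: add_safe creates fresh list each time: r2 = [1], len = 1.
Step 3: result = 2 + 1 = 3

The answer is 3.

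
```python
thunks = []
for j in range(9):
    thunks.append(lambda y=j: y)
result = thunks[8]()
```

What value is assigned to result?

Step 1: Default argument y=j captures j's value at each iteration.
Step 2: thunks[8] captured y = 8 when j was 8.
Step 3: result = 8

The answer is 8.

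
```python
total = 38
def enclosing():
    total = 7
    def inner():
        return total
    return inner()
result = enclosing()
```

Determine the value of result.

Step 1: total = 38 globally, but enclosing() defines total = 7 locally.
Step 2: inner() looks up total. Not in local scope, so checks enclosing scope (enclosing) and finds total = 7.
Step 3: result = 7

The answer is 7.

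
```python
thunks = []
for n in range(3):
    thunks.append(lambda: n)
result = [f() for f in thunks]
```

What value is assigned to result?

Step 1: All 3 lambdas share the same variable n.
Step 2: After the loop, n = 2.
Step 3: Each call returns 2. result = [2, 2, 2]

The answer is [2, 2, 2].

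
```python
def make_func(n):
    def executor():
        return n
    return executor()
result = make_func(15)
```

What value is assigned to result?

Step 1: make_func(15) binds parameter n = 15.
Step 2: executor() looks up n in enclosing scope and finds the parameter n = 15.
Step 3: result = 15

The answer is 15.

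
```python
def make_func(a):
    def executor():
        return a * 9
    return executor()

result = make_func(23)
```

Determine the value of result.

Step 1: make_func(23) binds parameter a = 23.
Step 2: executor() accesses a = 23 from enclosing scope.
Step 3: result = 23 * 9 = 207

The answer is 207.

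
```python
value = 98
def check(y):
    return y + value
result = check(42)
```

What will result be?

Step 1: value = 98 is defined globally.
Step 2: check(42) uses parameter y = 42 and looks up value from global scope = 98.
Step 3: result = 42 + 98 = 140

The answer is 140.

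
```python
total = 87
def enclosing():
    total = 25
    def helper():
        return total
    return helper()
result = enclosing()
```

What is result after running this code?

Step 1: total = 87 globally, but enclosing() defines total = 25 locally.
Step 2: helper() looks up total. Not in local scope, so checks enclosing scope (enclosing) and finds total = 25.
Step 3: result = 25

The answer is 25.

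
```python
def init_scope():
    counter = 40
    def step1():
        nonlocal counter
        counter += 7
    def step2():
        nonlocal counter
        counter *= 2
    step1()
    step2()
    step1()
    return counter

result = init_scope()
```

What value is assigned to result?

Step 1: counter = 40.
Step 2: step1(): counter = 40 + 7 = 47.
Step 3: step2(): counter = 47 * 2 = 94.
Step 4: step1(): counter = 94 + 7 = 101. result = 101

The answer is 101.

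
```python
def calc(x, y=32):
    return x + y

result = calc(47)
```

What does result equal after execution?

Step 1: calc(47) uses default y = 32.
Step 2: Returns 47 + 32 = 79.
Step 3: result = 79

The answer is 79.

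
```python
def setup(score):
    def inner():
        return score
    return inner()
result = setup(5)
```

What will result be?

Step 1: setup(5) binds parameter score = 5.
Step 2: inner() looks up score in enclosing scope and finds the parameter score = 5.
Step 3: result = 5

The answer is 5.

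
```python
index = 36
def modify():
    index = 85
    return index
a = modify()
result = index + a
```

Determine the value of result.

Step 1: Global index = 36. modify() returns local index = 85.
Step 2: a = 85. Global index still = 36.
Step 3: result = 36 + 85 = 121

The answer is 121.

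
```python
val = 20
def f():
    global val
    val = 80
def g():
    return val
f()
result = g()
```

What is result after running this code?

Step 1: val = 20.
Step 2: f() sets global val = 80.
Step 3: g() reads global val = 80. result = 80

The answer is 80.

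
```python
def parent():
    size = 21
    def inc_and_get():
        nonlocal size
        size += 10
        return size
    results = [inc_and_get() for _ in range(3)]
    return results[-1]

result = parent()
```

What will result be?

Step 1: size = 21.
Step 2: Three calls to inc_and_get(), each adding 10.
Step 3: Last value = 21 + 10 * 3 = 51

The answer is 51.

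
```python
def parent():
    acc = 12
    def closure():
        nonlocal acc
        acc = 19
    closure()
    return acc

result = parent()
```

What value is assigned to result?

Step 1: parent() sets acc = 12.
Step 2: closure() uses nonlocal to reassign acc = 19.
Step 3: result = 19

The answer is 19.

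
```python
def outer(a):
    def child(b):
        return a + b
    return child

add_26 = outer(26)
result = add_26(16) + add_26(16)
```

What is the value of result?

Step 1: add_26 captures a = 26.
Step 2: add_26(16) = 26 + 16 = 42, called twice.
Step 3: result = 42 + 42 = 84

The answer is 84.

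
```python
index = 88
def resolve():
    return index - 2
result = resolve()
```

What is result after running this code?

Step 1: index = 88 is defined globally.
Step 2: resolve() looks up index from global scope = 88, then computes 88 - 2 = 86.
Step 3: result = 86

The answer is 86.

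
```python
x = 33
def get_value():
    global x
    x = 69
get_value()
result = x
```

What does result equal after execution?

Step 1: x = 33 globally.
Step 2: get_value() declares global x and sets it to 69.
Step 3: After get_value(), global x = 69. result = 69

The answer is 69.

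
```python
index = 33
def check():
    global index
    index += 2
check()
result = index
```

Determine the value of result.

Step 1: index = 33 globally.
Step 2: check() modifies global index: index += 2 = 35.
Step 3: result = 35

The answer is 35.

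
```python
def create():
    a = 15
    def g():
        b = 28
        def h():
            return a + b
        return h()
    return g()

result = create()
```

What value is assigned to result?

Step 1: create() defines a = 15. g() defines b = 28.
Step 2: h() accesses both from enclosing scopes: a = 15, b = 28.
Step 3: result = 15 + 28 = 43

The answer is 43.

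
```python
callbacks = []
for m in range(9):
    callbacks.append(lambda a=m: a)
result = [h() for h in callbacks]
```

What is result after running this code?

Step 1: Default arg a=m captures m at each iteration.
Step 2: Each lambda has its own default: 0, 1, ..., 8.
Step 3: result = [0, 1, 2, 3, 4, 5, 6, 7, 8]

The answer is [0, 1, 2, 3, 4, 5, 6, 7, 8].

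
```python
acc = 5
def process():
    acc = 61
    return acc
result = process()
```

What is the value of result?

Step 1: Global acc = 5.
Step 2: process() creates local acc = 61, shadowing the global.
Step 3: Returns local acc = 61. result = 61

The answer is 61.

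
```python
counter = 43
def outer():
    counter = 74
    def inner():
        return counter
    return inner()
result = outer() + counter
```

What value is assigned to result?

Step 1: Global counter = 43. outer() shadows with counter = 74.
Step 2: inner() returns enclosing counter = 74. outer() = 74.
Step 3: result = 74 + global counter (43) = 117

The answer is 117.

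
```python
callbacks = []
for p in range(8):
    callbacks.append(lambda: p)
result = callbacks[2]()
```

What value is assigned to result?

Step 1: The loop creates 8 lambdas, all referencing the same variable p.
Step 2: After the loop, p = 7 (final value).
Step 3: callbacks[2]() looks up p at call time and finds 7. This is the late binding gotcha. result = 7

The answer is 7.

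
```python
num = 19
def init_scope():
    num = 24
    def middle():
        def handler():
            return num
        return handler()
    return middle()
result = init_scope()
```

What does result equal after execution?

Step 1: init_scope() defines num = 24. middle() and handler() have no local num.
Step 2: handler() checks local (none), enclosing middle() (none), enclosing init_scope() and finds num = 24.
Step 3: result = 24

The answer is 24.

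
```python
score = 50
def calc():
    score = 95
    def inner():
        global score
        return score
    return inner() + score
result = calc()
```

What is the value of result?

Step 1: Global score = 50. calc() shadows with local score = 95.
Step 2: inner() uses global keyword, so inner() returns global score = 50.
Step 3: calc() returns 50 + 95 = 145

The answer is 145.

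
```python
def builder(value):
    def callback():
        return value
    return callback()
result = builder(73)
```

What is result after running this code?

Step 1: builder(73) binds parameter value = 73.
Step 2: callback() looks up value in enclosing scope and finds the parameter value = 73.
Step 3: result = 73

The answer is 73.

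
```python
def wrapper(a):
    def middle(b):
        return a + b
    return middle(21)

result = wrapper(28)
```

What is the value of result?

Step 1: wrapper(28) passes a = 28.
Step 2: middle(21) has b = 21, reads a = 28 from enclosing.
Step 3: result = 28 + 21 = 49

The answer is 49.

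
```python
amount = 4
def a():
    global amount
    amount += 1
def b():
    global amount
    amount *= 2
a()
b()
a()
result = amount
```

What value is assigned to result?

Step 1: amount = 4.
Step 2: a(): amount = 4 + 1 = 5.
Step 3: b(): amount = 5 * 2 = 10.
Step 4: a(): amount = 10 + 1 = 11

The answer is 11.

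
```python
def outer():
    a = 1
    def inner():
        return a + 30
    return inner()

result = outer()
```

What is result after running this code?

Step 1: outer() defines a = 1.
Step 2: inner() reads a = 1 from enclosing scope, returns 1 + 30 = 31.
Step 3: result = 31

The answer is 31.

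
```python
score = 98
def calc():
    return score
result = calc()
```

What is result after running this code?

Step 1: score = 98 is defined in the global scope.
Step 2: calc() looks up score. No local score exists, so Python checks the global scope via LEGB rule and finds score = 98.
Step 3: result = 98

The answer is 98.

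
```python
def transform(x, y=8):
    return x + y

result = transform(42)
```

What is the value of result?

Step 1: transform(42) uses default y = 8.
Step 2: Returns 42 + 8 = 50.
Step 3: result = 50

The answer is 50.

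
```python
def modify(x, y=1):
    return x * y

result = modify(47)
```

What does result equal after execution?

Step 1: modify(47) uses default y = 1.
Step 2: Returns 47 * 1 = 47.
Step 3: result = 47

The answer is 47.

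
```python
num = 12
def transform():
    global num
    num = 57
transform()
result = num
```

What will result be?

Step 1: num = 12 globally.
Step 2: transform() declares global num and sets it to 57.
Step 3: After transform(), global num = 57. result = 57

The answer is 57.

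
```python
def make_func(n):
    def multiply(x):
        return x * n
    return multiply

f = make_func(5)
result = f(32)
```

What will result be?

Step 1: make_func(5) returns multiply closure with n = 5.
Step 2: f(32) computes 32 * 5 = 160.
Step 3: result = 160

The answer is 160.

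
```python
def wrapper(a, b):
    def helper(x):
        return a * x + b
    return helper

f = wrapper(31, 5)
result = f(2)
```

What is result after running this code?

Step 1: wrapper(31, 5) captures a = 31, b = 5.
Step 2: f(2) computes 31 * 2 + 5 = 67.
Step 3: result = 67

The answer is 67.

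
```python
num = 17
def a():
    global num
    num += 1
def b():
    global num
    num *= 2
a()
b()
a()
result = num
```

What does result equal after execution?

Step 1: num = 17.
Step 2: a(): num = 17 + 1 = 18.
Step 3: b(): num = 18 * 2 = 36.
Step 4: a(): num = 36 + 1 = 37

The answer is 37.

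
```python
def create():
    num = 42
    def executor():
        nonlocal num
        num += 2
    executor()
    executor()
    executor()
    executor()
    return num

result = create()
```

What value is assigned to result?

Step 1: num starts at 42.
Step 2: executor() is called 4 times, each adding 2.
Step 3: num = 42 + 2 * 4 = 50

The answer is 50.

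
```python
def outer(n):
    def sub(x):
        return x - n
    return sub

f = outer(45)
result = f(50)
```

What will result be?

Step 1: outer(45) creates a closure capturing n = 45.
Step 2: f(50) computes 50 - 45 = 5.
Step 3: result = 5

The answer is 5.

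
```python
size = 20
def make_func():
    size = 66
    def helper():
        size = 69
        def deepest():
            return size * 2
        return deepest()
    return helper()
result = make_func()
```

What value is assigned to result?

Step 1: deepest() looks up size through LEGB: not local, finds size = 69 in enclosing helper().
Step 2: Returns 69 * 2 = 138.
Step 3: result = 138

The answer is 138.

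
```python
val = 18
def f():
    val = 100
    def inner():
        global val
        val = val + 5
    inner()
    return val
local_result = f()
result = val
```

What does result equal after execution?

Step 1: Global val = 18. f() creates local val = 100.
Step 2: inner() declares global val and adds 5: global val = 18 + 5 = 23.
Step 3: f() returns its local val = 100 (unaffected by inner).
Step 4: result = global val = 23

The answer is 23.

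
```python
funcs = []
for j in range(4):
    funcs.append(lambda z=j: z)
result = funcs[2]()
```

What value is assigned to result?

Step 1: Default argument z=j captures j's value at each iteration.
Step 2: funcs[2] captured z = 2 when j was 2.
Step 3: result = 2

The answer is 2.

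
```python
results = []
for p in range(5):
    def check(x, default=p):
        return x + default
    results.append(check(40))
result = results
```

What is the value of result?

Step 1: Default argument default=p is evaluated at function definition time.
Step 2: Each iteration creates check with default = current p value.
Step 3: check(40) returns 40 + default. results = [40, 41, 42, 43, 44]

The answer is [40, 41, 42, 43, 44].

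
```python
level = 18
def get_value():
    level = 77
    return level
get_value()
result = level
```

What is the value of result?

Step 1: level = 18 globally.
Step 2: get_value() creates a LOCAL level = 77 (no global keyword!).
Step 3: The global level is unchanged. result = 18

The answer is 18.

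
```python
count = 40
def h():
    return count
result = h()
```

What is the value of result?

Step 1: count = 40 is defined in the global scope.
Step 2: h() looks up count. No local count exists, so Python checks the global scope via LEGB rule and finds count = 40.
Step 3: result = 40

The answer is 40.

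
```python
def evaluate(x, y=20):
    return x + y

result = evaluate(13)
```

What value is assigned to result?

Step 1: evaluate(13) uses default y = 20.
Step 2: Returns 13 + 20 = 33.
Step 3: result = 33

The answer is 33.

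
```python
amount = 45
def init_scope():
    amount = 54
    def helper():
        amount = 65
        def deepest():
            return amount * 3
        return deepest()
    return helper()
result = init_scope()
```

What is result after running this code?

Step 1: deepest() looks up amount through LEGB: not local, finds amount = 65 in enclosing helper().
Step 2: Returns 65 * 3 = 195.
Step 3: result = 195

The answer is 195.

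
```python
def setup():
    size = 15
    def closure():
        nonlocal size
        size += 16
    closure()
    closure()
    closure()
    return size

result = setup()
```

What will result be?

Step 1: size starts at 15.
Step 2: closure() is called 3 times, each adding 16.
Step 3: size = 15 + 16 * 3 = 63

The answer is 63.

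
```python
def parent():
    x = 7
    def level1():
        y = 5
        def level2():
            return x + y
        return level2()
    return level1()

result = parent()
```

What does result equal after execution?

Step 1: x = 7 in parent. y = 5 in level1.
Step 2: level2() reads x = 7 and y = 5 from enclosing scopes.
Step 3: result = 7 + 5 = 12

The answer is 12.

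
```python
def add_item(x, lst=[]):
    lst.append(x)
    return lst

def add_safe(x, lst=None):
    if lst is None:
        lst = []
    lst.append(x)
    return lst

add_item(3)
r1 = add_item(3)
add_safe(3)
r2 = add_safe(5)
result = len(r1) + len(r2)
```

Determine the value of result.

Step 1: add_item shares mutable default: after 2 calls, lst = [3, 3], len = 2.
Step 2: add_safe creates fresh list each time: r2 = [5], len = 1.
Step 3: result = 2 + 1 = 3

The answer is 3.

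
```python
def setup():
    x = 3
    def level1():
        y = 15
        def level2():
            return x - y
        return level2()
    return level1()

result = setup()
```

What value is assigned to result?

Step 1: x = 3 in setup. y = 15 in level1.
Step 2: level2() reads x = 3 and y = 15 from enclosing scopes.
Step 3: result = 3 - 15 = -12

The answer is -12.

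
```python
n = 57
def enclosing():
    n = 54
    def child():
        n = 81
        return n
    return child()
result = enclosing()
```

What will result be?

Step 1: Three scopes define n: global (57), enclosing (54), child (81).
Step 2: child() has its own local n = 81, which shadows both enclosing and global.
Step 3: result = 81 (local wins in LEGB)

The answer is 81.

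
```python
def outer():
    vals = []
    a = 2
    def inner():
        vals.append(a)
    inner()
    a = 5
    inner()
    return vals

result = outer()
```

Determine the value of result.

Step 1: a = 2. inner() appends current a to vals.
Step 2: First inner(): appends 2. Then a = 5.
Step 3: Second inner(): appends 5 (closure sees updated a). result = [2, 5]

The answer is [2, 5].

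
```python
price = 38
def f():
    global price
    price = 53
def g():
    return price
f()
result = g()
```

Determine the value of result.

Step 1: price = 38.
Step 2: f() sets global price = 53.
Step 3: g() reads global price = 53. result = 53

The answer is 53.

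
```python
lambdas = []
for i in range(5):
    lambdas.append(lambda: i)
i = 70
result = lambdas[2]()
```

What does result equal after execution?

Step 1: Lambdas capture the variable i by reference, not by value.
Step 2: After the loop, i is reassigned to 70.
Step 3: lambdas[2]() looks up the current i = 70. result = 70

The answer is 70.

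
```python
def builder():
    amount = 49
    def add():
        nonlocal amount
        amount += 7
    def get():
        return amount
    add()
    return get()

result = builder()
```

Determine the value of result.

Step 1: amount = 49. add() modifies it via nonlocal, get() reads it.
Step 2: add() makes amount = 49 + 7 = 56.
Step 3: get() returns 56. result = 56

The answer is 56.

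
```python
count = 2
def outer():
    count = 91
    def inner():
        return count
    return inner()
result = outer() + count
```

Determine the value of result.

Step 1: Global count = 2. outer() shadows with count = 91.
Step 2: inner() returns enclosing count = 91. outer() = 91.
Step 3: result = 91 + global count (2) = 93

The answer is 93.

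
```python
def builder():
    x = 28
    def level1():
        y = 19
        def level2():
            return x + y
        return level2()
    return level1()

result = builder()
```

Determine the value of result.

Step 1: x = 28 in builder. y = 19 in level1.
Step 2: level2() reads x = 28 and y = 19 from enclosing scopes.
Step 3: result = 28 + 19 = 47

The answer is 47.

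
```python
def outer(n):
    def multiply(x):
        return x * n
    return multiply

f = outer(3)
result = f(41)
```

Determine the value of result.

Step 1: outer(3) returns multiply closure with n = 3.
Step 2: f(41) computes 41 * 3 = 123.
Step 3: result = 123

The answer is 123.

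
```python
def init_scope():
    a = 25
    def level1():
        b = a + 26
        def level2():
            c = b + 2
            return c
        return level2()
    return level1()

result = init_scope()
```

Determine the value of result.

Step 1: a = 25. b = a + 26 = 51.
Step 2: c = b + 2 = 51 + 2 = 53.
Step 3: result = 53

The answer is 53.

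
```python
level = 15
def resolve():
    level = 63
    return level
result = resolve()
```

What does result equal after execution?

Step 1: Global level = 15.
Step 2: resolve() creates local level = 63, shadowing the global.
Step 3: Returns local level = 63. result = 63

The answer is 63.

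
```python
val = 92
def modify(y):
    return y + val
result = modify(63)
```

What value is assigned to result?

Step 1: val = 92 is defined globally.
Step 2: modify(63) uses parameter y = 63 and looks up val from global scope = 92.
Step 3: result = 63 + 92 = 155

The answer is 155.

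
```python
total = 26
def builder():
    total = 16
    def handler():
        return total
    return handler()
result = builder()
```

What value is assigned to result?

Step 1: total = 26 globally, but builder() defines total = 16 locally.
Step 2: handler() looks up total. Not in local scope, so checks enclosing scope (builder) and finds total = 16.
Step 3: result = 16

The answer is 16.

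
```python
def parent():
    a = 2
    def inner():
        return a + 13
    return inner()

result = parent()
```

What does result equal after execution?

Step 1: parent() defines a = 2.
Step 2: inner() reads a = 2 from enclosing scope, returns 2 + 13 = 15.
Step 3: result = 15

The answer is 15.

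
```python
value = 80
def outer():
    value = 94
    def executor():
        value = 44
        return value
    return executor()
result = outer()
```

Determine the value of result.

Step 1: Three scopes define value: global (80), outer (94), executor (44).
Step 2: executor() has its own local value = 44, which shadows both enclosing and global.
Step 3: result = 44 (local wins in LEGB)

The answer is 44.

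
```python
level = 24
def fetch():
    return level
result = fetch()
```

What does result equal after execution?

Step 1: level = 24 is defined in the global scope.
Step 2: fetch() looks up level. No local level exists, so Python checks the global scope via LEGB rule and finds level = 24.
Step 3: result = 24

The answer is 24.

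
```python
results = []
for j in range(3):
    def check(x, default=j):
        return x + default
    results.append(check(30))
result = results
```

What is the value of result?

Step 1: Default argument default=j is evaluated at function definition time.
Step 2: Each iteration creates check with default = current j value.
Step 3: check(30) returns 30 + default. results = [30, 31, 32]

The answer is [30, 31, 32].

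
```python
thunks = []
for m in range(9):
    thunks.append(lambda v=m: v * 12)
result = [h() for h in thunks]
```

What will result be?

Step 1: Default arg v=m captures m at each iteration.
Step 2: thunks[k] has v defaulting to k, returns k * 12.
Step 3: result = [0, 12, 24, 36, 48, 60, 72, 84, 96]

The answer is [0, 12, 24, 36, 48, 60, 72, 84, 96].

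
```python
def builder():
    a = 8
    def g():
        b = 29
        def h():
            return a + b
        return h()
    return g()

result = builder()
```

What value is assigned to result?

Step 1: builder() defines a = 8. g() defines b = 29.
Step 2: h() accesses both from enclosing scopes: a = 8, b = 29.
Step 3: result = 8 + 29 = 37

The answer is 37.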